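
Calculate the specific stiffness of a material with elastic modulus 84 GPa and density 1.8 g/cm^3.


Specific stiffness = E/rho = 84/1.8 = 46.7 GPa/(g/cm^3)

46.7 GPa/(g/cm^3)


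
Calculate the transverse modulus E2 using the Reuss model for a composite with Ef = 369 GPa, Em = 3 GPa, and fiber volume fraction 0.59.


1/E2 = Vf/Ef + (1-Vf)/Em = 0.59/369 + 0.41/3
E2 = 7.23 GPa

7.23 GPa


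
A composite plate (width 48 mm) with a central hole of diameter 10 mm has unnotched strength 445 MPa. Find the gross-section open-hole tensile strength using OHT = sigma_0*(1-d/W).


OHT = sigma_0*(1-d/W) = 445*(1-10/48) = 352.3 MPa

352.3 MPa


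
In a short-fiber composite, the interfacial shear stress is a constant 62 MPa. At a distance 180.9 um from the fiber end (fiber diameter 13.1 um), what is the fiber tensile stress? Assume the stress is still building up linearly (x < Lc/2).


Force balance: sigma_f * (pi*d^2/4) = tau * (pi*d) * x  ->  sigma_f = 4 * tau * x / d
sigma_f = 4 * 62 * 180.9 / 13.1 = 3424.7 MPa

3424.7 MPa


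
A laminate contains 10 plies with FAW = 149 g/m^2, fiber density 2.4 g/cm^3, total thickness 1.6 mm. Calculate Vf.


Vf = n * FAW / (rho_f * h * 1000) = 10 * 149 / (2.4 * 1.6 * 1000) = 0.388

0.388


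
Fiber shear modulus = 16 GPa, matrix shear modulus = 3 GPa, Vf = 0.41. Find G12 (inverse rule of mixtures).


1/G12 = Vf/Gf + (1-Vf)/Gm = 0.41/16 + 0.59/3
G12 = 4.5 GPa

4.5 GPa


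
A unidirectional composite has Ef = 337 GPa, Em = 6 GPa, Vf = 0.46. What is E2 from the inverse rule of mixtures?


1/E2 = Vf/Ef + (1-Vf)/Em = 0.46/337 + 0.54/6
E2 = 10.95 GPa

10.95 GPa


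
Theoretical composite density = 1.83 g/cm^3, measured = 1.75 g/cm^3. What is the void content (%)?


Void% = (rho_theo - rho_actual)/rho_theo * 100 = (1.83 - 1.75)/1.83 * 100 = 4.37%

4.37%


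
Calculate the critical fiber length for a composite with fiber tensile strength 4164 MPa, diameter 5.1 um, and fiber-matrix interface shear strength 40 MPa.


Lc = sigma_f * d / (2 * tau_i) = 4164 * 5.1 / (2 * 40) = 265.5 um

265.5 um


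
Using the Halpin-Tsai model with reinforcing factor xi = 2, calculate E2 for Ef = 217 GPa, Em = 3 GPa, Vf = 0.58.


eta = (Ef/Em - 1)/(Ef/Em + xi) = (72.3333 - 1)/(72.3333 + 2) = 0.9596
E2 = Em*(1+xi*eta*Vf)/(1-eta*Vf) = 14.3 GPa

14.3 GPa


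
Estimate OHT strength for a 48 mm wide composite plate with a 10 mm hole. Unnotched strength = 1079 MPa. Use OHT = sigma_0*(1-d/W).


OHT = sigma_0*(1-d/W) = 1079*(1-10/48) = 854.2 MPa

854.2 MPa


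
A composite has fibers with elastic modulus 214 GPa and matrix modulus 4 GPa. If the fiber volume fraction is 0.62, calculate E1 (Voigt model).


E1 = Ef*Vf + Em*(1-Vf) = 214*0.62 + 4*0.38 = 134.2 GPa

134.2 GPa


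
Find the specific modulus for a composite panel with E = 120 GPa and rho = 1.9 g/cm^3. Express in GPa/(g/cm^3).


Specific stiffness = E/rho = 120/1.9 = 63.2 GPa/(g/cm^3)

63.2 GPa/(g/cm^3)


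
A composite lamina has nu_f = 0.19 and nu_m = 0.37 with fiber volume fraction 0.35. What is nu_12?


nu_12 = nu_f*Vf + nu_m*(1-Vf) = 0.19*0.35 + 0.37*0.65 = 0.307

0.307


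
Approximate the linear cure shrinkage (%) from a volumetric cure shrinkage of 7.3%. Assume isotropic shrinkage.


Linear shrinkage ≈ vol_shrink/3 = 7.3/3 = 2.433%

2.433%


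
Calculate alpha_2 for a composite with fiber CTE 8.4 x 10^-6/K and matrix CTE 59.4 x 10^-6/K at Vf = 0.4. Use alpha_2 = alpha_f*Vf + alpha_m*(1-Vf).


alpha_2 = alpha_f*Vf + alpha_m*(1-Vf) = 8.4*0.4 + 59.4*0.6 = 39.0 x 10^-6/K

39.0 x 10^-6/K


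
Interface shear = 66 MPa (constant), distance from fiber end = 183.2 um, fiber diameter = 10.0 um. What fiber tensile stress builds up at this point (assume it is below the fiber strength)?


Force balance: sigma_f * (pi*d^2/4) = tau * (pi*d) * x  ->  sigma_f = 4 * tau * x / d
sigma_f = 4 * 66 * 183.2 / 10.0 = 4836.5 MPa

4836.5 MPa


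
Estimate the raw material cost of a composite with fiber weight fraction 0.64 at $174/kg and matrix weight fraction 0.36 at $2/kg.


Cost = cost_f*Wf + cost_m*Wm = 174*0.64 + 2*0.36 = $112.08/kg

$112.08/kg


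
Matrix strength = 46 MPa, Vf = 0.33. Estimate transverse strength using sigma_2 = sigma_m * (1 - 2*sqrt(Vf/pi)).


factor = 1 - 2*sqrt(0.33/pi) = 0.3518
sigma_2 = 46 * 0.3518 = 16.18 MPa

16.18 MPa


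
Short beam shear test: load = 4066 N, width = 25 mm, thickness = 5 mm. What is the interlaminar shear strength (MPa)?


ILSS = 3F/(4bh) = 3*4066/(4*25*5) = 24.4 MPa

24.4 MPa


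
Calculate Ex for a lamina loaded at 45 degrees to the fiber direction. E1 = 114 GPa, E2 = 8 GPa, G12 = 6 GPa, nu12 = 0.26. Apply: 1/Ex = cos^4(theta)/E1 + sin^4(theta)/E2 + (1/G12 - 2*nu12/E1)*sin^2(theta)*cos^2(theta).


cos^4(45) = 0.25, sin^4(45) = 0.25, sin^2(45)*cos^2(45) = 0.25
1/G12 - 2*nu12/E1 = 1/6 - 2*0.26/114 = 0.162105 GPa^-1
1/Ex = 0.25/114 + 0.25/8 + 0.162105*0.25 = 0.0739693 GPa^-1
Ex = 13.52 GPa

13.52 GPa


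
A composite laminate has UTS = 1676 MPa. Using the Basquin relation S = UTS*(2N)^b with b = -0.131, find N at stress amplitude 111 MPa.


N = 0.5 * (S/UTS)^(1/b) = 0.5 * (111/1676)^(1/-0.131) = 4.9957e+08 cycles

4.9957e+08 cycles


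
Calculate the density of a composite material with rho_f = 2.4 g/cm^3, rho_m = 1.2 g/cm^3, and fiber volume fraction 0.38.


rho_c = rho_f*Vf + rho_m*(1-Vf) = 2.4*0.38 + 1.2*0.62 = 1.656 g/cm^3

1.656 g/cm^3


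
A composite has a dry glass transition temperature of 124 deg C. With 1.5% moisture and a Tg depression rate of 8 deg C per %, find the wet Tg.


Tg_wet = Tg_dry - k*moisture = 124 - 8*1.5 = 112.0 deg C

112.0 deg C


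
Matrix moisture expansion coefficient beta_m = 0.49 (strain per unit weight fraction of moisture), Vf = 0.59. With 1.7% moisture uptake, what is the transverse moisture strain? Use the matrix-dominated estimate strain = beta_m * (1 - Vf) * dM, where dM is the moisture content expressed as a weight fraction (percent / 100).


dM = 1.7/100 = 0.017
strain = beta_m * (1-Vf) * dM = 0.49 * 0.41 * 0.017 = 0.0034153

0.0034153


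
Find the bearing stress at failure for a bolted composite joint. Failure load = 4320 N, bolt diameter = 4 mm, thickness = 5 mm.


sigma_br = F/(d*h) = 4320/(4*5) = 216.0 MPa

216.0 MPa


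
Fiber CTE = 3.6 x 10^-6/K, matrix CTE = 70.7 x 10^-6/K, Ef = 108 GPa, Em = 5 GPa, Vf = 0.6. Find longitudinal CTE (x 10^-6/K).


E1 = Ef*Vf + Em*(1-Vf) = 66.8
alpha_1 = (alpha_f*Ef*Vf + alpha_m*Em*(1-Vf))/E1 = 5.61 x 10^-6/K

5.61 x 10^-6/K


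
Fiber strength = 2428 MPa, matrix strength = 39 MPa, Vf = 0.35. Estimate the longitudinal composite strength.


sigma_1 = sigma_f*Vf + sigma_m*(1-Vf) = 2428*0.35 + 39*0.65 = 875.2 MPa

875.2 MPa


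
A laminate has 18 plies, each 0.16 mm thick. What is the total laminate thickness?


h = n * t_ply = 18 * 0.16 = 2.88 mm

2.88 mm


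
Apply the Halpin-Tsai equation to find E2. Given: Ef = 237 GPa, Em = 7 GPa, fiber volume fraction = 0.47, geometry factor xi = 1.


eta = (Ef/Em - 1)/(Ef/Em + xi) = (33.8571 - 1)/(33.8571 + 1) = 0.9426
E2 = Em*(1+xi*eta*Vf)/(1-eta*Vf) = 18.14 GPa

18.14 GPa


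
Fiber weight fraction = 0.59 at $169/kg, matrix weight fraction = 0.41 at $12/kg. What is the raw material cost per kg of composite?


Cost = cost_f*Wf + cost_m*Wm = 169*0.59 + 12*0.41 = $104.63/kg

$104.63/kg


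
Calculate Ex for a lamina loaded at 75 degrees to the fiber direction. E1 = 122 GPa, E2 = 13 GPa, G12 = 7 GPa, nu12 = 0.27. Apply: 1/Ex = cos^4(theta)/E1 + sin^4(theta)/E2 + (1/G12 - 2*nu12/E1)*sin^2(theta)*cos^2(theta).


cos^4(75) = 0.004487, sin^4(75) = 0.870513, sin^2(75)*cos^2(75) = 0.0625
1/G12 - 2*nu12/E1 = 1/7 - 2*0.27/122 = 0.138431 GPa^-1
1/Ex = 0.004487/122 + 0.870513/13 + 0.138431*0.0625 = 0.0756512 GPa^-1
Ex = 13.22 GPa

13.22 GPa


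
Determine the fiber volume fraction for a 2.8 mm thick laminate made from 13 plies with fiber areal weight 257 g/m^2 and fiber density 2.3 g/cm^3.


Vf = n * FAW / (rho_f * h * 1000) = 13 * 257 / (2.3 * 2.8 * 1000) = 0.5188

0.5188


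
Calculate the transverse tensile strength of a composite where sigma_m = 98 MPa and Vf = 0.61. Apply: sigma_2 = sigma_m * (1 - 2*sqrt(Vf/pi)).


factor = 1 - 2*sqrt(0.61/pi) = 0.1187
sigma_2 = 98 * 0.1187 = 11.63 MPa

11.63 MPa


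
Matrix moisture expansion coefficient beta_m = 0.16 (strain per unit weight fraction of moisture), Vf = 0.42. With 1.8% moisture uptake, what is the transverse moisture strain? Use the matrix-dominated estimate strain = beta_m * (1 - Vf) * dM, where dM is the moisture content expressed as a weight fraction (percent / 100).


dM = 1.8/100 = 0.018
strain = beta_m * (1-Vf) * dM = 0.16 * 0.58 * 0.018 = 0.0016704

0.0016704


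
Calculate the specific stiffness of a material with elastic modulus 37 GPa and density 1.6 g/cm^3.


Specific stiffness = E/rho = 37/1.6 = 23.1 GPa/(g/cm^3)

23.1 GPa/(g/cm^3)


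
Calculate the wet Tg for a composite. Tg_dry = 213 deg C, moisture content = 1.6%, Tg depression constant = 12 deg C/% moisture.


Tg_wet = Tg_dry - k*moisture = 213 - 12*1.6 = 193.8 deg C

193.8 deg C


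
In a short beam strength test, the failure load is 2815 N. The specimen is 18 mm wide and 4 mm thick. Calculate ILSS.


ILSS = 3F/(4bh) = 3*2815/(4*18*4) = 29.32 MPa

29.32 MPa


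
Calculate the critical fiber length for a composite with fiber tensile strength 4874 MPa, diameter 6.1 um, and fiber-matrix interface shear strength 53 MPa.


Lc = sigma_f * d / (2 * tau_i) = 4874 * 6.1 / (2 * 53) = 280.5 um

280.5 um


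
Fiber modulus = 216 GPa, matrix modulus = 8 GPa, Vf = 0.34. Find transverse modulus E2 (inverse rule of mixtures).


1/E2 = Vf/Ef + (1-Vf)/Em = 0.34/216 + 0.66/8
E2 = 11.89 GPa

11.89 GPa


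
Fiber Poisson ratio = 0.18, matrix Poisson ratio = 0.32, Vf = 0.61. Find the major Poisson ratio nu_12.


nu_12 = nu_f*Vf + nu_m*(1-Vf) = 0.18*0.61 + 0.32*0.39 = 0.2346

0.2346


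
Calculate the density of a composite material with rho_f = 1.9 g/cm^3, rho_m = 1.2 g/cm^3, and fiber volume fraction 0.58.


rho_c = rho_f*Vf + rho_m*(1-Vf) = 1.9*0.58 + 1.2*0.42 = 1.606 g/cm^3

1.606 g/cm^3


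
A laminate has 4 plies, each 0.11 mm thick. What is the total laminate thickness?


h = n * t_ply = 4 * 0.11 = 0.44 mm

0.44 mm


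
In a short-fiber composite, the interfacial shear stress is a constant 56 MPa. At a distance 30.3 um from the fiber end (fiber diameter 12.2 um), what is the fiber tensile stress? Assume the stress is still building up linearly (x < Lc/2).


Force balance: sigma_f * (pi*d^2/4) = tau * (pi*d) * x  ->  sigma_f = 4 * tau * x / d
sigma_f = 4 * 56 * 30.3 / 12.2 = 556.3 MPa

556.3 MPa


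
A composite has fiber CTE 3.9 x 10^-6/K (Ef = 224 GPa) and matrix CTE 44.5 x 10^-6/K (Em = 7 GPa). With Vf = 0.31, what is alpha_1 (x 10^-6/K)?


E1 = Ef*Vf + Em*(1-Vf) = 74.27
alpha_1 = (alpha_f*Ef*Vf + alpha_m*Em*(1-Vf))/E1 = 6.54 x 10^-6/K

6.54 x 10^-6/K


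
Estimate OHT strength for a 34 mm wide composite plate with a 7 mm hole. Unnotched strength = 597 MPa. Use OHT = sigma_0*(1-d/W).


OHT = sigma_0*(1-d/W) = 597*(1-7/34) = 474.1 MPa

474.1 MPa


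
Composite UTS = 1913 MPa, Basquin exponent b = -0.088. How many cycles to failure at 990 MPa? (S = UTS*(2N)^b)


N = 0.5 * (S/UTS)^(1/b) = 0.5 * (990/1913)^(1/-0.088) = 890.9976 cycles

890.9976 cycles


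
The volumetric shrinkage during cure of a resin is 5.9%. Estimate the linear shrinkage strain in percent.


Linear shrinkage ≈ vol_shrink/3 = 5.9/3 = 1.967%

1.967%


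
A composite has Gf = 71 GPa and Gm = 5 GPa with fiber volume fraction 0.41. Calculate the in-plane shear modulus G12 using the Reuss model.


1/G12 = Vf/Gf + (1-Vf)/Gm = 0.41/71 + 0.59/5
G12 = 8.08 GPa

8.08 GPa


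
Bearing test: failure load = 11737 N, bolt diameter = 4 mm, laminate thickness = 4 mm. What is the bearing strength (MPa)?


sigma_br = F/(d*h) = 11737/(4*4) = 733.6 MPa

733.6 MPa


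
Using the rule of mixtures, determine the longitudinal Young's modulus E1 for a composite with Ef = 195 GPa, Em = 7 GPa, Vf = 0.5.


E1 = Ef*Vf + Em*(1-Vf) = 195*0.5 + 7*0.5 = 101.0 GPa

101.0 GPa


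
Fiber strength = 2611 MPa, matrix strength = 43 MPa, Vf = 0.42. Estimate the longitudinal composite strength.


sigma_1 = sigma_f*Vf + sigma_m*(1-Vf) = 2611*0.42 + 43*0.58 = 1121.6 MPa

1121.6 MPa


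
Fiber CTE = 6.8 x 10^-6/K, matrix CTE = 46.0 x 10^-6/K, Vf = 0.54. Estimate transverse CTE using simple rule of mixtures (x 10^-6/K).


alpha_2 = alpha_f*Vf + alpha_m*(1-Vf) = 6.8*0.54 + 46.0*0.46 = 24.8 x 10^-6/K

24.8 x 10^-6/K


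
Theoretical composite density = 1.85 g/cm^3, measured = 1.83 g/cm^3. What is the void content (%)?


Void% = (rho_theo - rho_actual)/rho_theo * 100 = (1.85 - 1.83)/1.85 * 100 = 1.08%

1.08%


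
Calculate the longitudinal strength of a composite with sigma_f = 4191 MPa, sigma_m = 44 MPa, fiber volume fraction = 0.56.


sigma_1 = sigma_f*Vf + sigma_m*(1-Vf) = 4191*0.56 + 44*0.44 = 2366.3 MPa

2366.3 MPa


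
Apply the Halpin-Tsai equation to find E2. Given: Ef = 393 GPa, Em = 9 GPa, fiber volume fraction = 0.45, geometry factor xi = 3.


eta = (Ef/Em - 1)/(Ef/Em + xi) = (43.6667 - 1)/(43.6667 + 3) = 0.9143
E2 = Em*(1+xi*eta*Vf)/(1-eta*Vf) = 34.17 GPa

34.17 GPa


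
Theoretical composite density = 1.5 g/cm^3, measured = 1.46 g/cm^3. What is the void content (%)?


Void% = (rho_theo - rho_actual)/rho_theo * 100 = (1.5 - 1.46)/1.5 * 100 = 2.67%

2.67%


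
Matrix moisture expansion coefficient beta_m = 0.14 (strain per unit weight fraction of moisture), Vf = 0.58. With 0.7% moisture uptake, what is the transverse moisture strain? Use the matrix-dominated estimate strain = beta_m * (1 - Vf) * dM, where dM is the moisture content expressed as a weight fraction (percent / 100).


dM = 0.7/100 = 0.007
strain = beta_m * (1-Vf) * dM = 0.14 * 0.42 * 0.007 = 0.0004116

0.0004116


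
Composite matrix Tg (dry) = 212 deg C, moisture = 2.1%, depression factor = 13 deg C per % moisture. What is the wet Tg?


Tg_wet = Tg_dry - k*moisture = 212 - 13*2.1 = 184.7 deg C

184.7 deg C


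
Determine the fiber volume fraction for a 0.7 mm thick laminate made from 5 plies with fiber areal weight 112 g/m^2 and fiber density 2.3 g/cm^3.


Vf = n * FAW / (rho_f * h * 1000) = 5 * 112 / (2.3 * 0.7 * 1000) = 0.3478

0.3478


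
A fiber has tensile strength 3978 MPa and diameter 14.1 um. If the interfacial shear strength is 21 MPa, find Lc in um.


Lc = sigma_f * d / (2 * tau_i) = 3978 * 14.1 / (2 * 21) = 1335.5 um

1335.5 um


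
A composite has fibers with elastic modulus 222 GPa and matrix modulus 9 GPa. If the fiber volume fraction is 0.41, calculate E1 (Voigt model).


E1 = Ef*Vf + Em*(1-Vf) = 222*0.41 + 9*0.59 = 96.33 GPa

96.33 GPa


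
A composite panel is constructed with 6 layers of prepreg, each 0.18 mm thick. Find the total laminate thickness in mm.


h = n * t_ply = 6 * 0.18 = 1.08 mm

1.08 mm


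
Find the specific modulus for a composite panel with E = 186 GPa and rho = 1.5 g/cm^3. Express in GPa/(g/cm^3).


Specific stiffness = E/rho = 186/1.5 = 124.0 GPa/(g/cm^3)

124.0 GPa/(g/cm^3)


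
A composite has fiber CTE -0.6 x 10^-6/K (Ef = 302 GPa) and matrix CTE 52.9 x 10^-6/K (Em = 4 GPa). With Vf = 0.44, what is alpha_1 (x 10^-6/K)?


E1 = Ef*Vf + Em*(1-Vf) = 135.12
alpha_1 = (alpha_f*Ef*Vf + alpha_m*Em*(1-Vf))/E1 = 0.29 x 10^-6/K

0.29 x 10^-6/K


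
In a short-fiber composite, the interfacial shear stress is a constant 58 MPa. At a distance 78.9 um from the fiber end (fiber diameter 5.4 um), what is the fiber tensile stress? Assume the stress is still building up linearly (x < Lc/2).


Force balance: sigma_f * (pi*d^2/4) = tau * (pi*d) * x  ->  sigma_f = 4 * tau * x / d
sigma_f = 4 * 58 * 78.9 / 5.4 = 3389.8 MPa

3389.8 MPa


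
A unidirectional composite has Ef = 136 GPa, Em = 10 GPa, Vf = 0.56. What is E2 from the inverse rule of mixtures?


1/E2 = Vf/Ef + (1-Vf)/Em = 0.56/136 + 0.44/10
E2 = 20.78 GPa

20.78 GPa


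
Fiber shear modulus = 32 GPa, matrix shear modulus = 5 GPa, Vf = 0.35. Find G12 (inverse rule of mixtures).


1/G12 = Vf/Gf + (1-Vf)/Gm = 0.35/32 + 0.65/5
G12 = 7.1 GPa

7.1 GPa


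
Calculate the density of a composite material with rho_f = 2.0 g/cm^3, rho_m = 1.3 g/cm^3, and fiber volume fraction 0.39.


rho_c = rho_f*Vf + rho_m*(1-Vf) = 2.0*0.39 + 1.3*0.61 = 1.573 g/cm^3

1.573 g/cm^3


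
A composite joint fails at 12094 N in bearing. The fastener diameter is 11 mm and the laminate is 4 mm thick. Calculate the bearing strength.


sigma_br = F/(d*h) = 12094/(11*4) = 274.9 MPa

274.9 MPa


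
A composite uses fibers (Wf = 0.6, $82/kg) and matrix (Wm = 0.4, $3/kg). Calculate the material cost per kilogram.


Cost = cost_f*Wf + cost_m*Wm = 82*0.6 + 3*0.4 = $50.4/kg

$50.4/kg


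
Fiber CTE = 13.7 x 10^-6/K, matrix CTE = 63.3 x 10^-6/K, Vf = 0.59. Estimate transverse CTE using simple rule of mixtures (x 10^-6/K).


alpha_2 = alpha_f*Vf + alpha_m*(1-Vf) = 13.7*0.59 + 63.3*0.41 = 34.0 x 10^-6/K

34.0 x 10^-6/K


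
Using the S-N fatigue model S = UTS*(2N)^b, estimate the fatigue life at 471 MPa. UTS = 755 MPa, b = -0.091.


N = 0.5 * (S/UTS)^(1/b) = 0.5 * (471/755)^(1/-0.091) = 89.3109 cycles

89.3109 cycles


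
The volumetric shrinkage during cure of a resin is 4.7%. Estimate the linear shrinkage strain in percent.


Linear shrinkage ≈ vol_shrink/3 = 4.7/3 = 1.567%

1.567%


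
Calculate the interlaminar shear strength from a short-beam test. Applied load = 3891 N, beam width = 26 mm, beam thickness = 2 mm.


ILSS = 3F/(4bh) = 3*3891/(4*26*2) = 56.12 MPa

56.12 MPa


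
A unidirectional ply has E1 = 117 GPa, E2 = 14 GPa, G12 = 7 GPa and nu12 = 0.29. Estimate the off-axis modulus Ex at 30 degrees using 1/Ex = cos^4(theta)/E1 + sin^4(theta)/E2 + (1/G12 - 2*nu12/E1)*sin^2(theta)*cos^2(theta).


cos^4(30) = 0.5625, sin^4(30) = 0.0625, sin^2(30)*cos^2(30) = 0.1875
1/G12 - 2*nu12/E1 = 1/7 - 2*0.29/117 = 0.1379 GPa^-1
1/Ex = 0.5625/117 + 0.0625/14 + 0.1379*0.1875 = 0.0351282 GPa^-1
Ex = 28.47 GPa

28.47 GPa


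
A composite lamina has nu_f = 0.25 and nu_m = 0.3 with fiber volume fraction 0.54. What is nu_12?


nu_12 = nu_f*Vf + nu_m*(1-Vf) = 0.25*0.54 + 0.3*0.46 = 0.273

0.273


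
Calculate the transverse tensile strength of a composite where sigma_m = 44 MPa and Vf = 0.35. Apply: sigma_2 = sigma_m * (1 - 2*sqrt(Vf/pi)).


factor = 1 - 2*sqrt(0.35/pi) = 0.3324
sigma_2 = 44 * 0.3324 = 14.63 MPa

14.63 MPa


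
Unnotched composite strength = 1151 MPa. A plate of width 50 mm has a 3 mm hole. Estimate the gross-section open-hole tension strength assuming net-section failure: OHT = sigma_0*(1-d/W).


OHT = sigma_0*(1-d/W) = 1151*(1-3/50) = 1081.9 MPa

1081.9 MPa


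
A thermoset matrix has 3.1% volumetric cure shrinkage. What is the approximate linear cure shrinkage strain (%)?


Linear shrinkage ≈ vol_shrink/3 = 3.1/3 = 1.033%

1.033%


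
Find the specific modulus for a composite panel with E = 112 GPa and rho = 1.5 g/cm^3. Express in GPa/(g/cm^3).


Specific stiffness = E/rho = 112/1.5 = 74.7 GPa/(g/cm^3)

74.7 GPa/(g/cm^3)


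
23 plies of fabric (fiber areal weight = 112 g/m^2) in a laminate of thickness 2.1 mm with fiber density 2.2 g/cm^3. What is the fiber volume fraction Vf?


Vf = n * FAW / (rho_f * h * 1000) = 23 * 112 / (2.2 * 2.1 * 1000) = 0.5576

0.5576


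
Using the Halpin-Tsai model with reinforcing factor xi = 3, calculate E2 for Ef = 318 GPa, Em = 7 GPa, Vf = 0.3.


eta = (Ef/Em - 1)/(Ef/Em + xi) = (45.4286 - 1)/(45.4286 + 3) = 0.9174
E2 = Em*(1+xi*eta*Vf)/(1-eta*Vf) = 17.63 GPa

17.63 GPa


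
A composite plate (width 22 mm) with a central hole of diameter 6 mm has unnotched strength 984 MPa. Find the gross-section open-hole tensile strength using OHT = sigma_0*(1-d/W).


OHT = sigma_0*(1-d/W) = 984*(1-6/22) = 715.6 MPa

715.6 MPa


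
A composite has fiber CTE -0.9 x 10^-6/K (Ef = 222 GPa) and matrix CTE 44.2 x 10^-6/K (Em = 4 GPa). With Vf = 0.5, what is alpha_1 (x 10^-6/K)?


E1 = Ef*Vf + Em*(1-Vf) = 113.0
alpha_1 = (alpha_f*Ef*Vf + alpha_m*Em*(1-Vf))/E1 = -0.1 x 10^-6/K

-0.1 x 10^-6/K


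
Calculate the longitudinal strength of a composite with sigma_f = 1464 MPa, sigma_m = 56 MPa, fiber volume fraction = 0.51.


sigma_1 = sigma_f*Vf + sigma_m*(1-Vf) = 1464*0.51 + 56*0.49 = 774.1 MPa

774.1 MPa


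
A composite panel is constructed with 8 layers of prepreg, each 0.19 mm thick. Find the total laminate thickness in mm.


h = n * t_ply = 8 * 0.19 = 1.52 mm

1.52 mm


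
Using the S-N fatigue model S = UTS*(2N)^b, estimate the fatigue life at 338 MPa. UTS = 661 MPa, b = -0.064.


N = 0.5 * (S/UTS)^(1/b) = 0.5 * (338/661)^(1/-0.064) = 17794.8515 cycles

17794.8515 cycles


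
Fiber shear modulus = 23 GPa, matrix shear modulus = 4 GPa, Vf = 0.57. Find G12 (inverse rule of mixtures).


1/G12 = Vf/Gf + (1-Vf)/Gm = 0.57/23 + 0.43/4
G12 = 7.56 GPa

7.56 GPa


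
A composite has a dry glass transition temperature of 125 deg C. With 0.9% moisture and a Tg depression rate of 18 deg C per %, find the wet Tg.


Tg_wet = Tg_dry - k*moisture = 125 - 18*0.9 = 108.8 deg C

108.8 deg C


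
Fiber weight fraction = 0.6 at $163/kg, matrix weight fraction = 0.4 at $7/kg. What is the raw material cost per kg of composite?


Cost = cost_f*Wf + cost_m*Wm = 163*0.6 + 7*0.4 = $100.6/kg

$100.6/kg


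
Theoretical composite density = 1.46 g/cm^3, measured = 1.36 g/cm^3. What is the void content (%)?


Void% = (rho_theo - rho_actual)/rho_theo * 100 = (1.46 - 1.36)/1.46 * 100 = 6.85%

6.85%


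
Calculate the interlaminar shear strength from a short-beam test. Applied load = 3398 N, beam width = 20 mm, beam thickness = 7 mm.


ILSS = 3F/(4bh) = 3*3398/(4*20*7) = 18.2 MPa

18.2 MPa


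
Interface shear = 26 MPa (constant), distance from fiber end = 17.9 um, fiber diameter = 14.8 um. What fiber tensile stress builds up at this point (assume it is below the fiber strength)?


Force balance: sigma_f * (pi*d^2/4) = tau * (pi*d) * x  ->  sigma_f = 4 * tau * x / d
sigma_f = 4 * 26 * 17.9 / 14.8 = 125.8 MPa

125.8 MPa


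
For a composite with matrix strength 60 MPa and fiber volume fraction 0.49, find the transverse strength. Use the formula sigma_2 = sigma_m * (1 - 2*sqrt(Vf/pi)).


factor = 1 - 2*sqrt(0.49/pi) = 0.2101
sigma_2 = 60 * 0.2101 = 12.61 MPa

12.61 MPa


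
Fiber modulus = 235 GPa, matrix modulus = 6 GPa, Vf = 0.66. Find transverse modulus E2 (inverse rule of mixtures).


1/E2 = Vf/Ef + (1-Vf)/Em = 0.66/235 + 0.34/6
E2 = 16.81 GPa

16.81 GPa


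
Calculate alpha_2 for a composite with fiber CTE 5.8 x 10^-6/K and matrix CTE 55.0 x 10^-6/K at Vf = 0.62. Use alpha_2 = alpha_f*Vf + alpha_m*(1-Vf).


alpha_2 = alpha_f*Vf + alpha_m*(1-Vf) = 5.8*0.62 + 55.0*0.38 = 24.5 x 10^-6/K

24.5 x 10^-6/K


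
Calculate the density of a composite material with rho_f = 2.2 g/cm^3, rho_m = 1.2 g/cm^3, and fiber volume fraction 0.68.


rho_c = rho_f*Vf + rho_m*(1-Vf) = 2.2*0.68 + 1.2*0.32 = 1.88 g/cm^3

1.88 g/cm^3


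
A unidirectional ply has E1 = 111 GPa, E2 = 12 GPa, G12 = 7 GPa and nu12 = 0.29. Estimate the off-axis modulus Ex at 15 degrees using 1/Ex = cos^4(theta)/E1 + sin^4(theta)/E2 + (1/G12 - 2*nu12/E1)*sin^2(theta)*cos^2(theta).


cos^4(15) = 0.870513, sin^4(15) = 0.004487, sin^2(15)*cos^2(15) = 0.0625
1/G12 - 2*nu12/E1 = 1/7 - 2*0.29/111 = 0.137632 GPa^-1
1/Ex = 0.870513/111 + 0.004487/12 + 0.137632*0.0625 = 0.0168184 GPa^-1
Ex = 59.46 GPa

59.46 GPa


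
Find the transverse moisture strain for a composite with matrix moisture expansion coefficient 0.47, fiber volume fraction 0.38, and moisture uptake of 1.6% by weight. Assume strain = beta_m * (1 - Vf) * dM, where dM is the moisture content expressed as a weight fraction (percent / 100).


dM = 1.6/100 = 0.016
strain = beta_m * (1-Vf) * dM = 0.47 * 0.62 * 0.016 = 0.0046624

0.0046624


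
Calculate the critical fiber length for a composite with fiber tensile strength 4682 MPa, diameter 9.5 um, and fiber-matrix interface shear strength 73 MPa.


Lc = sigma_f * d / (2 * tau_i) = 4682 * 9.5 / (2 * 73) = 304.7 um

304.7 um


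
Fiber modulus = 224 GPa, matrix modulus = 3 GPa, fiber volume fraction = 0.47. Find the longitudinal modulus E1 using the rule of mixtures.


E1 = Ef*Vf + Em*(1-Vf) = 224*0.47 + 3*0.53 = 106.87 GPa

106.87 GPa


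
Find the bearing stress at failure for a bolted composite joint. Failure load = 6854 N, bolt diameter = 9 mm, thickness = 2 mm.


sigma_br = F/(d*h) = 6854/(9*2) = 380.8 MPa

380.8 MPa


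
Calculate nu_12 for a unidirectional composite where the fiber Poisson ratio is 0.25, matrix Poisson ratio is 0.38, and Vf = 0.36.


nu_12 = nu_f*Vf + nu_m*(1-Vf) = 0.25*0.36 + 0.38*0.64 = 0.3332

0.3332


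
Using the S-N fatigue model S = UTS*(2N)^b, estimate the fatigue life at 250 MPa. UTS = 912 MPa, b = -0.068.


N = 0.5 * (S/UTS)^(1/b) = 0.5 * (250/912)^(1/-0.068) = 9.2147e+07 cycles

9.2147e+07 cycles


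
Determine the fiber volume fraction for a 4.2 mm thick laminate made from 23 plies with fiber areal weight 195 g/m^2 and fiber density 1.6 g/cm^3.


Vf = n * FAW / (rho_f * h * 1000) = 23 * 195 / (1.6 * 4.2 * 1000) = 0.6674

0.6674


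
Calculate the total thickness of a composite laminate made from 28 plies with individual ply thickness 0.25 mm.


h = n * t_ply = 28 * 0.25 = 7.0 mm

7.0 mm


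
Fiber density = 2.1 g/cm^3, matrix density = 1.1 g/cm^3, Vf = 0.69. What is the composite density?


rho_c = rho_f*Vf + rho_m*(1-Vf) = 2.1*0.69 + 1.1*0.31 = 1.79 g/cm^3

1.79 g/cm^3


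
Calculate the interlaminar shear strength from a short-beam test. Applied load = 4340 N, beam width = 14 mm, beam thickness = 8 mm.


ILSS = 3F/(4bh) = 3*4340/(4*14*8) = 29.06 MPa

29.06 MPa


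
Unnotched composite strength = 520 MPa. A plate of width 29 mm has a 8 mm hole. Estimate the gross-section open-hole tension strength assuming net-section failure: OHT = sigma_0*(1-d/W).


OHT = sigma_0*(1-d/W) = 520*(1-8/29) = 376.6 MPa

376.6 MPa


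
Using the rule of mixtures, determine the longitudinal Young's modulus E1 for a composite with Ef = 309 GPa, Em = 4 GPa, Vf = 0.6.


E1 = Ef*Vf + Em*(1-Vf) = 309*0.6 + 4*0.4 = 187.0 GPa

187.0 GPa


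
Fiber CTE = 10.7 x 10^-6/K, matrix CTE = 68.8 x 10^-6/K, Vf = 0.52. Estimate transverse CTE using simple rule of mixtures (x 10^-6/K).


alpha_2 = alpha_f*Vf + alpha_m*(1-Vf) = 10.7*0.52 + 68.8*0.48 = 38.6 x 10^-6/K

38.6 x 10^-6/K


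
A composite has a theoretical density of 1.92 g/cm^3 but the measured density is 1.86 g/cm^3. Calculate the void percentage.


Void% = (rho_theo - rho_actual)/rho_theo * 100 = (1.92 - 1.86)/1.92 * 100 = 3.13%

3.13%


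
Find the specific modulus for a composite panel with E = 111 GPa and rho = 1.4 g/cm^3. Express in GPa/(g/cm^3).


Specific stiffness = E/rho = 111/1.4 = 79.3 GPa/(g/cm^3)

79.3 GPa/(g/cm^3)


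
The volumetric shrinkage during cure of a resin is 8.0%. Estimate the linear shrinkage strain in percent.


Linear shrinkage ≈ vol_shrink/3 = 8.0/3 = 2.667%

2.667%


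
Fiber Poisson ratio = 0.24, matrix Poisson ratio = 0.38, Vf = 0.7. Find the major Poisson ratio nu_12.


nu_12 = nu_f*Vf + nu_m*(1-Vf) = 0.24*0.7 + 0.38*0.3 = 0.282

0.282


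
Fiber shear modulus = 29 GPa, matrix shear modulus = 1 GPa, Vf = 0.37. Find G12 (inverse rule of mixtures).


1/G12 = Vf/Gf + (1-Vf)/Gm = 0.37/29 + 0.63/1
G12 = 1.56 GPa

1.56 GPa


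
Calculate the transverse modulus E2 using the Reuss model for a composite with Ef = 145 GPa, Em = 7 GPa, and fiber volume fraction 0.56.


1/E2 = Vf/Ef + (1-Vf)/Em = 0.56/145 + 0.44/7
E2 = 14.99 GPa

14.99 GPa


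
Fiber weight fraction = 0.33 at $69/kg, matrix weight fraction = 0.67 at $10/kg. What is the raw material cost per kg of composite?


Cost = cost_f*Wf + cost_m*Wm = 69*0.33 + 10*0.67 = $29.47/kg

$29.47/kg


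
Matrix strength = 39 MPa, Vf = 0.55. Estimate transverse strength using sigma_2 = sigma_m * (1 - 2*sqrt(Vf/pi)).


factor = 1 - 2*sqrt(0.55/pi) = 0.1632
sigma_2 = 39 * 0.1632 = 6.36 MPa

6.36 MPa


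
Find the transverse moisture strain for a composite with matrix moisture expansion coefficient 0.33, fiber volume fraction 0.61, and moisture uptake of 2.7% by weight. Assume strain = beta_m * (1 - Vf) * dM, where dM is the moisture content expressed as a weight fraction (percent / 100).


dM = 2.7/100 = 0.027
strain = beta_m * (1-Vf) * dM = 0.33 * 0.39 * 0.027 = 0.0034749

0.0034749


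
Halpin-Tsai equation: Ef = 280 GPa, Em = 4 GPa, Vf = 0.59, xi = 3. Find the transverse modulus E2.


eta = (Ef/Em - 1)/(Ef/Em + xi) = (70.0 - 1)/(70.0 + 3) = 0.9452
E2 = Em*(1+xi*eta*Vf)/(1-eta*Vf) = 24.17 GPa

24.17 GPa


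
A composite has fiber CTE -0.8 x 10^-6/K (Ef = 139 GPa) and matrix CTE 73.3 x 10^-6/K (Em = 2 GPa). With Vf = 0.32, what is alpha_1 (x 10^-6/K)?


E1 = Ef*Vf + Em*(1-Vf) = 45.84
alpha_1 = (alpha_f*Ef*Vf + alpha_m*Em*(1-Vf))/E1 = 1.4 x 10^-6/K

1.4 x 10^-6/K


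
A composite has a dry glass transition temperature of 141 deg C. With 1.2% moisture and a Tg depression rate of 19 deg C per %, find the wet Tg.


Tg_wet = Tg_dry - k*moisture = 141 - 19*1.2 = 118.2 deg C

118.2 deg C


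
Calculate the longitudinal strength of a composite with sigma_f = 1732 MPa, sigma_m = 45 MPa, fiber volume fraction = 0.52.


sigma_1 = sigma_f*Vf + sigma_m*(1-Vf) = 1732*0.52 + 45*0.48 = 922.2 MPa

922.2 MPa


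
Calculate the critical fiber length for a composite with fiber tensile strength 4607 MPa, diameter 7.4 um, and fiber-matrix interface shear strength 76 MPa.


Lc = sigma_f * d / (2 * tau_i) = 4607 * 7.4 / (2 * 76) = 224.3 um

224.3 um


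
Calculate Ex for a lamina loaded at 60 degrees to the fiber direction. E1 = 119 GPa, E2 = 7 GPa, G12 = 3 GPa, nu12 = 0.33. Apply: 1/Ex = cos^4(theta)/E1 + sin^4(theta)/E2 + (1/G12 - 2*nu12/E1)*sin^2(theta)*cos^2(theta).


cos^4(60) = 0.0625, sin^4(60) = 0.5625, sin^2(60)*cos^2(60) = 0.1875
1/G12 - 2*nu12/E1 = 1/3 - 2*0.33/119 = 0.327787 GPa^-1
1/Ex = 0.0625/119 + 0.5625/7 + 0.327787*0.1875 = 0.1423424 GPa^-1
Ex = 7.03 GPa

7.03 GPa


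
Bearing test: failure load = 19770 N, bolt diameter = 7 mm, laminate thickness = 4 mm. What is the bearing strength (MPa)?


sigma_br = F/(d*h) = 19770/(7*4) = 706.1 MPa

706.1 MPa


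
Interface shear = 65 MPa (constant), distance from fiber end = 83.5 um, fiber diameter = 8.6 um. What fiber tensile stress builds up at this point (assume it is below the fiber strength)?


Force balance: sigma_f * (pi*d^2/4) = tau * (pi*d) * x  ->  sigma_f = 4 * tau * x / d
sigma_f = 4 * 65 * 83.5 / 8.6 = 2524.4 MPa

2524.4 MPa


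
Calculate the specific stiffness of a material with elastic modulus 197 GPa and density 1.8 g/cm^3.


Specific stiffness = E/rho = 197/1.8 = 109.4 GPa/(g/cm^3)

109.4 GPa/(g/cm^3)


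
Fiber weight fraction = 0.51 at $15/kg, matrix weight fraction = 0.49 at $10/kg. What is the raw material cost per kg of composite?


Cost = cost_f*Wf + cost_m*Wm = 15*0.51 + 10*0.49 = $12.55/kg

$12.55/kg


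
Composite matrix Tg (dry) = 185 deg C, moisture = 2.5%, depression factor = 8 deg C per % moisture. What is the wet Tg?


Tg_wet = Tg_dry - k*moisture = 185 - 8*2.5 = 165.0 deg C

165.0 deg C


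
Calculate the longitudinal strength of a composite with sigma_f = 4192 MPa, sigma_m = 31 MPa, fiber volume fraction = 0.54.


sigma_1 = sigma_f*Vf + sigma_m*(1-Vf) = 4192*0.54 + 31*0.46 = 2277.9 MPa

2277.9 MPa


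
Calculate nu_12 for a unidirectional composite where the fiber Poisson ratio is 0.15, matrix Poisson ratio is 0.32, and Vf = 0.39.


nu_12 = nu_f*Vf + nu_m*(1-Vf) = 0.15*0.39 + 0.32*0.61 = 0.2537

0.2537


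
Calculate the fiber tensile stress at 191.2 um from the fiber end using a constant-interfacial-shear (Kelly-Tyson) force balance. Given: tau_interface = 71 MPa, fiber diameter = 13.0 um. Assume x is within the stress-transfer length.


Force balance: sigma_f * (pi*d^2/4) = tau * (pi*d) * x  ->  sigma_f = 4 * tau * x / d
sigma_f = 4 * 71 * 191.2 / 13.0 = 4177.0 MPa

4177.0 MPa


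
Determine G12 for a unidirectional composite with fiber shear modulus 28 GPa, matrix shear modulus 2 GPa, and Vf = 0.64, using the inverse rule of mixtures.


1/G12 = Vf/Gf + (1-Vf)/Gm = 0.64/28 + 0.36/2
G12 = 4.93 GPa

4.93 GPa


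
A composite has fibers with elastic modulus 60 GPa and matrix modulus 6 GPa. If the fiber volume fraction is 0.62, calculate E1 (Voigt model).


E1 = Ef*Vf + Em*(1-Vf) = 60*0.62 + 6*0.38 = 39.48 GPa

39.48 GPa


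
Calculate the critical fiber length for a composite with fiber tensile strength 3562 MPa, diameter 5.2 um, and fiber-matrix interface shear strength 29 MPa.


Lc = sigma_f * d / (2 * tau_i) = 3562 * 5.2 / (2 * 29) = 319.4 um

319.4 um


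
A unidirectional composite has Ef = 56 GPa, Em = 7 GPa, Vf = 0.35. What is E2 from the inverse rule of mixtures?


1/E2 = Vf/Ef + (1-Vf)/Em = 0.35/56 + 0.65/7
E2 = 10.09 GPa

10.09 GPa


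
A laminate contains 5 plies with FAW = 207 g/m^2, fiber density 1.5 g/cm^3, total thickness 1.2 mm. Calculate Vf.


Vf = n * FAW / (rho_f * h * 1000) = 5 * 207 / (1.5 * 1.2 * 1000) = 0.575

0.575


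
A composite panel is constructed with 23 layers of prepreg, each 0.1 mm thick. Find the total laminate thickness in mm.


h = n * t_ply = 23 * 0.1 = 2.3 mm

2.3 mm


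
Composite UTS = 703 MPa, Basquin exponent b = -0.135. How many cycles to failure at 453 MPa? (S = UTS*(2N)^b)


N = 0.5 * (S/UTS)^(1/b) = 0.5 * (453/703)^(1/-0.135) = 12.9636 cycles

12.9636 cycles


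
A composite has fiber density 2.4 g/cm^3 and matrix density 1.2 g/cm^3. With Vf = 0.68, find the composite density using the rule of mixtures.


rho_c = rho_f*Vf + rho_m*(1-Vf) = 2.4*0.68 + 1.2*0.32 = 2.016 g/cm^3

2.016 g/cm^3


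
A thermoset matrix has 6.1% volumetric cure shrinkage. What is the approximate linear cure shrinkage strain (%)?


Linear shrinkage ≈ vol_shrink/3 = 6.1/3 = 2.033%

2.033%


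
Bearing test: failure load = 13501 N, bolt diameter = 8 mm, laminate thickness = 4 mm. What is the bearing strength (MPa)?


sigma_br = F/(d*h) = 13501/(8*4) = 421.9 MPa

421.9 MPa


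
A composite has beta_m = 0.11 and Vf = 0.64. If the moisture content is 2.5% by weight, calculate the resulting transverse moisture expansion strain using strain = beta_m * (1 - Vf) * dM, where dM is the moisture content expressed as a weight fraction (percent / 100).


dM = 2.5/100 = 0.025
strain = beta_m * (1-Vf) * dM = 0.11 * 0.36 * 0.025 = 0.00099

0.00099


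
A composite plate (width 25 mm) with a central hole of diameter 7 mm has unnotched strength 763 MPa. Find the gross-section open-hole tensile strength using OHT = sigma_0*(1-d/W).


OHT = sigma_0*(1-d/W) = 763*(1-7/25) = 549.4 MPa

549.4 MPa


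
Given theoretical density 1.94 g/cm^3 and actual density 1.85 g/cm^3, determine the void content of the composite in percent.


Void% = (rho_theo - rho_actual)/rho_theo * 100 = (1.94 - 1.85)/1.94 * 100 = 4.64%

4.64%


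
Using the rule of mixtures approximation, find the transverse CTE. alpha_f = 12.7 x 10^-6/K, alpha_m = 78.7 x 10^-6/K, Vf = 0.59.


alpha_2 = alpha_f*Vf + alpha_m*(1-Vf) = 12.7*0.59 + 78.7*0.41 = 39.8 x 10^-6/K

39.8 x 10^-6/K


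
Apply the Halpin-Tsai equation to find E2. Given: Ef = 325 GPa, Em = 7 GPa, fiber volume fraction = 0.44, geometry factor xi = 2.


eta = (Ef/Em - 1)/(Ef/Em + xi) = (46.4286 - 1)/(46.4286 + 2) = 0.9381
E2 = Em*(1+xi*eta*Vf)/(1-eta*Vf) = 21.76 GPa

21.76 GPa


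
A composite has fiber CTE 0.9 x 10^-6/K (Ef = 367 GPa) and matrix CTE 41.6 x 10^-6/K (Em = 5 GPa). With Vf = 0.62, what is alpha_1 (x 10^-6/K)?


E1 = Ef*Vf + Em*(1-Vf) = 229.44
alpha_1 = (alpha_f*Ef*Vf + alpha_m*Em*(1-Vf))/E1 = 1.24 x 10^-6/K

1.24 x 10^-6/K


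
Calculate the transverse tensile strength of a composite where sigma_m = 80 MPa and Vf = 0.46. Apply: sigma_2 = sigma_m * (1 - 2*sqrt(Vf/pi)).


factor = 1 - 2*sqrt(0.46/pi) = 0.2347
sigma_2 = 80 * 0.2347 = 18.78 MPa

18.78 MPa


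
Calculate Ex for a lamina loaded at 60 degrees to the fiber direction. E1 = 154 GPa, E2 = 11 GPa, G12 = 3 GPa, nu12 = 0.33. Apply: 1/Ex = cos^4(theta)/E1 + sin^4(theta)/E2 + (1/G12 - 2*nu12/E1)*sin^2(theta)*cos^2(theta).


cos^4(60) = 0.0625, sin^4(60) = 0.5625, sin^2(60)*cos^2(60) = 0.1875
1/G12 - 2*nu12/E1 = 1/3 - 2*0.33/154 = 0.329048 GPa^-1
1/Ex = 0.0625/154 + 0.5625/11 + 0.329048*0.1875 = 0.1132386 GPa^-1
Ex = 8.83 GPa

8.83 GPa


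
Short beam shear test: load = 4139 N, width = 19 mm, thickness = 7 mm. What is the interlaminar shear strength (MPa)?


ILSS = 3F/(4bh) = 3*4139/(4*19*7) = 23.34 MPa

23.34 MPa


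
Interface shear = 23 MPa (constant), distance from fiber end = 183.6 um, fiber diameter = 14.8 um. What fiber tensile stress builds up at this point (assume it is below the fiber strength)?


Force balance: sigma_f * (pi*d^2/4) = tau * (pi*d) * x  ->  sigma_f = 4 * tau * x / d
sigma_f = 4 * 23 * 183.6 / 14.8 = 1141.3 MPa

1141.3 MPa


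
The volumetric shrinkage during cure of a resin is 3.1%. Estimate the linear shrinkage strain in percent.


Linear shrinkage ≈ vol_shrink/3 = 3.1/3 = 1.033%

1.033%


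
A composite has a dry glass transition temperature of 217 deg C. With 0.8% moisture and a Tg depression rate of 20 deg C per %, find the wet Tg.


Tg_wet = Tg_dry - k*moisture = 217 - 20*0.8 = 201.0 deg C

201.0 deg C


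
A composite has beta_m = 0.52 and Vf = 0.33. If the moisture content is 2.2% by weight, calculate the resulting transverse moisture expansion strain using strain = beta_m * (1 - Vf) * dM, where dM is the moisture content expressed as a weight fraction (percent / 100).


dM = 2.2/100 = 0.022
strain = beta_m * (1-Vf) * dM = 0.52 * 0.67 * 0.022 = 0.0076648

0.0076648


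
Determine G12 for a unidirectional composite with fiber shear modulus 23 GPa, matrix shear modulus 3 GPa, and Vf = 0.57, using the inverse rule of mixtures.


1/G12 = Vf/Gf + (1-Vf)/Gm = 0.57/23 + 0.43/3
G12 = 5.95 GPa

5.95 GPa


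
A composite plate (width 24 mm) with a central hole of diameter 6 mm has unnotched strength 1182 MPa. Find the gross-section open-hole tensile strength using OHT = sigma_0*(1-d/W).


OHT = sigma_0*(1-d/W) = 1182*(1-6/24) = 886.5 MPa

886.5 MPa


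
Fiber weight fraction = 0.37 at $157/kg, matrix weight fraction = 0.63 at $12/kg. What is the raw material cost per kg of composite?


Cost = cost_f*Wf + cost_m*Wm = 157*0.37 + 12*0.63 = $65.65/kg

$65.65/kg


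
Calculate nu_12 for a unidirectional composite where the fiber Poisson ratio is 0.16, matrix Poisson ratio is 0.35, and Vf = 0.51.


nu_12 = nu_f*Vf + nu_m*(1-Vf) = 0.16*0.51 + 0.35*0.49 = 0.2531

0.2531


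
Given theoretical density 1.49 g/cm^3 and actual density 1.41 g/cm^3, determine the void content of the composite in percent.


Void% = (rho_theo - rho_actual)/rho_theo * 100 = (1.49 - 1.41)/1.49 * 100 = 5.37%

5.37%


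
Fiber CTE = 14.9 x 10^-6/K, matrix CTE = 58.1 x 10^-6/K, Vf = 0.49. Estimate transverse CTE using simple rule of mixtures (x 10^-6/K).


alpha_2 = alpha_f*Vf + alpha_m*(1-Vf) = 14.9*0.49 + 58.1*0.51 = 36.9 x 10^-6/K

36.9 x 10^-6/K


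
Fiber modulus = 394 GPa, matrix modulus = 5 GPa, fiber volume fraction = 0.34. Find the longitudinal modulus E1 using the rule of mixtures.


E1 = Ef*Vf + Em*(1-Vf) = 394*0.34 + 5*0.66 = 137.26 GPa

137.26 GPa


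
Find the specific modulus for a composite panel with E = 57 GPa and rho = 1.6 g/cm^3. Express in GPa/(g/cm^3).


Specific stiffness = E/rho = 57/1.6 = 35.6 GPa/(g/cm^3)

35.6 GPa/(g/cm^3)
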